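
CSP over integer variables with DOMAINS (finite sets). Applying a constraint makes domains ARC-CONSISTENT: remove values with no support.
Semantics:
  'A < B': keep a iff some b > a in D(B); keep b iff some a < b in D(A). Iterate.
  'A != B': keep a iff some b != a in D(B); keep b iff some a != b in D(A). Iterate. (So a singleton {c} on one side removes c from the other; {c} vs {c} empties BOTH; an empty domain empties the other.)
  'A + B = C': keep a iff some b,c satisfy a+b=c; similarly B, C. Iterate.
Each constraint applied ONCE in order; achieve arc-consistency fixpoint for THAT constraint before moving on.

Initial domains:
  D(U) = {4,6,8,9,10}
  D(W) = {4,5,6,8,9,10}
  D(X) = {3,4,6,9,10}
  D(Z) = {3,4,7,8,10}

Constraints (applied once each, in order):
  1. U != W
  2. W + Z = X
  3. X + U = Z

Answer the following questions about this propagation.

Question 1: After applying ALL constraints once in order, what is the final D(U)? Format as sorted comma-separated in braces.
Constraint 1 (U != W) on D(U)={4,6,8,9,10} D(W)={4,5,6,8,9,10}: no change
Constraint 2 (W + Z = X) on D(W)={4,5,6,8,9,10} D(Z)={3,4,7,8,10} D(X)={3,4,6,9,10}: W {4,5,6,8,9,10}->{5,6}; Z {3,4,7,8,10}->{3,4}; X {3,4,6,9,10}->{9,10}
Constraint 3 (X + U = Z) on D(X)={9,10} D(U)={4,6,8,9,10} D(Z)={3,4}: X {9,10}->{}; U {4,6,8,9,10}->{}; Z {3,4}->{}
So after all 3 constraints: D(U) = {}

Answer: {}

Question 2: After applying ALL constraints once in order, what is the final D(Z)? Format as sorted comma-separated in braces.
Answer: {}

Derivation:
Constraint 1 (U != W) on D(U)={4,6,8,9,10} D(W)={4,5,6,8,9,10}: no change
Constraint 2 (W + Z = X) on D(W)={4,5,6,8,9,10} D(Z)={3,4,7,8,10} D(X)={3,4,6,9,10}: W {4,5,6,8,9,10}->{5,6}; Z {3,4,7,8,10}->{3,4}; X {3,4,6,9,10}->{9,10}
Constraint 3 (X + U = Z) on D(X)={9,10} D(U)={4,6,8,9,10} D(Z)={3,4}: X {9,10}->{}; U {4,6,8,9,10}->{}; Z {3,4}->{}
So after all 3 constraints: D(Z) = {}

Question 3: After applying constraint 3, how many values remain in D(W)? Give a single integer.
Constraint 1 (U != W) on D(U)={4,6,8,9,10} D(W)={4,5,6,8,9,10}: no change
Constraint 2 (W + Z = X) on D(W)={4,5,6,8,9,10} D(Z)={3,4,7,8,10} D(X)={3,4,6,9,10}: W {4,5,6,8,9,10}->{5,6}; Z {3,4,7,8,10}->{3,4}; X {3,4,6,9,10}->{9,10}
Constraint 3 (X + U = Z) on D(X)={9,10} D(U)={4,6,8,9,10} D(Z)={3,4}: X {9,10}->{}; U {4,6,8,9,10}->{}; Z {3,4}->{}
So after constraint 3: D(W)={5,6}, size = 2

Answer: 2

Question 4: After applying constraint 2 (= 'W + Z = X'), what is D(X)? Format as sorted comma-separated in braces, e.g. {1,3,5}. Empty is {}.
Answer: {9,10}

Derivation:
Constraint 1 (U != W) on D(U)={4,6,8,9,10} D(W)={4,5,6,8,9,10}: no change
Constraint 2 (W + Z = X) on D(W)={4,5,6,8,9,10} D(Z)={3,4,7,8,10} D(X)={3,4,6,9,10}: W {4,5,6,8,9,10}->{5,6}; Z {3,4,7,8,10}->{3,4}; X {3,4,6,9,10}->{9,10}
So after constraint 2: D(X) = {9,10}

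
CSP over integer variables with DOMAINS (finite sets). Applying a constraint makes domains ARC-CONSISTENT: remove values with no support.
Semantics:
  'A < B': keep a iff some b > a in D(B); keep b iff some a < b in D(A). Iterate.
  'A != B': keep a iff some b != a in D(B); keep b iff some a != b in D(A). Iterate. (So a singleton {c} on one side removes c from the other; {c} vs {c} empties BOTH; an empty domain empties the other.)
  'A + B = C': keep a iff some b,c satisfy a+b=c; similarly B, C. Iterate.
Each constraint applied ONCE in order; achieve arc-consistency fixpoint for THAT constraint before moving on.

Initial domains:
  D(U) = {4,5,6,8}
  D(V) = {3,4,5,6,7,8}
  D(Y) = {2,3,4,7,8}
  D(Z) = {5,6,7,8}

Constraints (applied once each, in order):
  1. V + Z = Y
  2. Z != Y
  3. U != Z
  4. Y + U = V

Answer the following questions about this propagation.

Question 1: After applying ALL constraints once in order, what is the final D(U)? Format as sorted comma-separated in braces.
Answer: {}

Derivation:
Constraint 1 (V + Z = Y) on D(V)={3,4,5,6,7,8} D(Z)={5,6,7,8} D(Y)={2,3,4,7,8}: V {3,4,5,6,7,8}->{3}; Z {5,6,7,8}->{5}; Y {2,3,4,7,8}->{8}
Constraint 2 (Z != Y) on D(Z)={5} D(Y)={8}: no change
Constraint 3 (U != Z) on D(U)={4,5,6,8} D(Z)={5}: U {4,5,6,8}->{4,6,8}
Constraint 4 (Y + U = V) on D(Y)={8} D(U)={4,6,8} D(V)={3}: Y {8}->{}; U {4,6,8}->{}; V {3}->{}
So after all 4 constraints: D(U) = {}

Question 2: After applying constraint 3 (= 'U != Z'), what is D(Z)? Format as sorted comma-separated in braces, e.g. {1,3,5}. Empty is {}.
Answer: {5}

Derivation:
Constraint 1 (V + Z = Y) on D(V)={3,4,5,6,7,8} D(Z)={5,6,7,8} D(Y)={2,3,4,7,8}: V {3,4,5,6,7,8}->{3}; Z {5,6,7,8}->{5}; Y {2,3,4,7,8}->{8}
Constraint 2 (Z != Y) on D(Z)={5} D(Y)={8}: no change
Constraint 3 (U != Z) on D(U)={4,5,6,8} D(Z)={5}: U {4,5,6,8}->{4,6,8}
So after constraint 3: D(Z) = {5}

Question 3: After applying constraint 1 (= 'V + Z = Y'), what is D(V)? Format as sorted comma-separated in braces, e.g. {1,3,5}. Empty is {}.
Answer: {3}

Derivation:
Constraint 1 (V + Z = Y) on D(V)={3,4,5,6,7,8} D(Z)={5,6,7,8} D(Y)={2,3,4,7,8}: V {3,4,5,6,7,8}->{3}; Z {5,6,7,8}->{5}; Y {2,3,4,7,8}->{8}
So after constraint 1: D(V) = {3}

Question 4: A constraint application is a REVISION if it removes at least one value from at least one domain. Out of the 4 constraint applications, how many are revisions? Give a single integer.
Answer: 3

Derivation:
Constraint 1 (V + Z = Y) on D(V)={3,4,5,6,7,8} D(Z)={5,6,7,8} D(Y)={2,3,4,7,8}: V {3,4,5,6,7,8}->{3}; Z {5,6,7,8}->{5}; Y {2,3,4,7,8}->{8} => REVISION
Constraint 2 (Z != Y) on D(Z)={5} D(Y)={8}: no change => not a revision
Constraint 3 (U != Z) on D(U)={4,5,6,8} D(Z)={5}: U {4,5,6,8}->{4,6,8} => REVISION
Constraint 4 (Y + U = V) on D(Y)={8} D(U)={4,6,8} D(V)={3}: Y {8}->{}; U {4,6,8}->{}; V {3}->{} => REVISION
Total revisions = 3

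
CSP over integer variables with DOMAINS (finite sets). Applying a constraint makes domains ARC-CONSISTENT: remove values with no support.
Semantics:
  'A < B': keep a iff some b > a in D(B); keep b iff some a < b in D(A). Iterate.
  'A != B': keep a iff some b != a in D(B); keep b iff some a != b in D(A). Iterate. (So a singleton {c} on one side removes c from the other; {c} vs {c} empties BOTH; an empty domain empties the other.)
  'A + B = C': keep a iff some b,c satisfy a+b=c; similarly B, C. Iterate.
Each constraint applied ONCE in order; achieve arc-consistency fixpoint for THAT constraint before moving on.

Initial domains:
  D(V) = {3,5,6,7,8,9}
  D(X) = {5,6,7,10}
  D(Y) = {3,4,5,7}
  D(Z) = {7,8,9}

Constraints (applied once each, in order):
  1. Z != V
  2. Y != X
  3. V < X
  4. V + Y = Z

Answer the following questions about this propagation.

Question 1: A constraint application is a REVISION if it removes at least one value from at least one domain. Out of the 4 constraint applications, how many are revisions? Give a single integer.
Answer: 1

Derivation:
Constraint 1 (Z != V) on D(Z)={7,8,9} D(V)={3,5,6,7,8,9}: no change => not a revision
Constraint 2 (Y != X) on D(Y)={3,4,5,7} D(X)={5,6,7,10}: no change => not a revision
Constraint 3 (V < X) on D(V)={3,5,6,7,8,9} D(X)={5,6,7,10}: no change => not a revision
Constraint 4 (V + Y = Z) on D(V)={3,5,6,7,8,9} D(Y)={3,4,5,7} D(Z)={7,8,9}: V {3,5,6,7,8,9}->{3,5,6}; Y {3,4,5,7}->{3,4,5} => REVISION
Total revisions = 1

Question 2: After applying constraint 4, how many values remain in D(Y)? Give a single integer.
Constraint 1 (Z != V) on D(Z)={7,8,9} D(V)={3,5,6,7,8,9}: no change
Constraint 2 (Y != X) on D(Y)={3,4,5,7} D(X)={5,6,7,10}: no change
Constraint 3 (V < X) on D(V)={3,5,6,7,8,9} D(X)={5,6,7,10}: no change
Constraint 4 (V + Y = Z) on D(V)={3,5,6,7,8,9} D(Y)={3,4,5,7} D(Z)={7,8,9}: V {3,5,6,7,8,9}->{3,5,6}; Y {3,4,5,7}->{3,4,5}
So after constraint 4: D(Y)={3,4,5}, size = 3

Answer: 3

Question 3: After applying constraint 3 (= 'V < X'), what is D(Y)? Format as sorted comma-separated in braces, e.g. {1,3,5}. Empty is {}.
Constraint 1 (Z != V) on D(Z)={7,8,9} D(V)={3,5,6,7,8,9}: no change
Constraint 2 (Y != X) on D(Y)={3,4,5,7} D(X)={5,6,7,10}: no change
Constraint 3 (V < X) on D(V)={3,5,6,7,8,9} D(X)={5,6,7,10}: no change
So after constraint 3: D(Y) = {3,4,5,7}

Answer: {3,4,5,7}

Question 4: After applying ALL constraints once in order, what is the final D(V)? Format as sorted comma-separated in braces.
Answer: {3,5,6}

Derivation:
Constraint 1 (Z != V) on D(Z)={7,8,9} D(V)={3,5,6,7,8,9}: no change
Constraint 2 (Y != X) on D(Y)={3,4,5,7} D(X)={5,6,7,10}: no change
Constraint 3 (V < X) on D(V)={3,5,6,7,8,9} D(X)={5,6,7,10}: no change
Constraint 4 (V + Y = Z) on D(V)={3,5,6,7,8,9} D(Y)={3,4,5,7} D(Z)={7,8,9}: V {3,5,6,7,8,9}->{3,5,6}; Y {3,4,5,7}->{3,4,5}
So after all 4 constraints: D(V) = {3,5,6}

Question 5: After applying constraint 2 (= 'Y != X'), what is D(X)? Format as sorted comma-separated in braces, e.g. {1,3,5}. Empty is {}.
Answer: {5,6,7,10}

Derivation:
Constraint 1 (Z != V) on D(Z)={7,8,9} D(V)={3,5,6,7,8,9}: no change
Constraint 2 (Y != X) on D(Y)={3,4,5,7} D(X)={5,6,7,10}: no change
So after constraint 2: D(X) = {5,6,7,10}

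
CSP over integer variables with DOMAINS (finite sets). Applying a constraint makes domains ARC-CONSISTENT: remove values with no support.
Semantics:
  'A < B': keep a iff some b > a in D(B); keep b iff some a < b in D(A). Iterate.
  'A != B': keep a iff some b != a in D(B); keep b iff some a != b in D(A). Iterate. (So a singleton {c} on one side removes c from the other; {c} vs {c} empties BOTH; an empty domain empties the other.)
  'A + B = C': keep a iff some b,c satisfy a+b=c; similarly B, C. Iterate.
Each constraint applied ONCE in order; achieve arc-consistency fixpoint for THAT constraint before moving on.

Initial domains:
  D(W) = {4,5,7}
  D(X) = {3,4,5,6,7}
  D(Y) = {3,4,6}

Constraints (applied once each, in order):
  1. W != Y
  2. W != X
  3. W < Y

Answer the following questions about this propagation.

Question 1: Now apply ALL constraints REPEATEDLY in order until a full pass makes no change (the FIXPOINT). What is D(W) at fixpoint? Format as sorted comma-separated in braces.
Answer: {4,5}

Derivation:
pass 0 (initial): D(W)={4,5,7}
pass 1: W {4,5,7}->{4,5}; Y {3,4,6}->{6}
pass 2: no change
Fixpoint after 2 passes: D(W) = {4,5}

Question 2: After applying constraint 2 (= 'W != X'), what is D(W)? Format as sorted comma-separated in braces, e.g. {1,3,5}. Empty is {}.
Constraint 1 (W != Y) on D(W)={4,5,7} D(Y)={3,4,6}: no change
Constraint 2 (W != X) on D(W)={4,5,7} D(X)={3,4,5,6,7}: no change
So after constraint 2: D(W) = {4,5,7}

Answer: {4,5,7}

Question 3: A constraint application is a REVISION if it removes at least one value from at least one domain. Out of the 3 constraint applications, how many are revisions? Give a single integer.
Constraint 1 (W != Y) on D(W)={4,5,7} D(Y)={3,4,6}: no change => not a revision
Constraint 2 (W != X) on D(W)={4,5,7} D(X)={3,4,5,6,7}: no change => not a revision
Constraint 3 (W < Y) on D(W)={4,5,7} D(Y)={3,4,6}: W {4,5,7}->{4,5}; Y {3,4,6}->{6} => REVISION
Total revisions = 1

Answer: 1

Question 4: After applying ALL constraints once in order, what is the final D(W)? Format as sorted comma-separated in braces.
Constraint 1 (W != Y) on D(W)={4,5,7} D(Y)={3,4,6}: no change
Constraint 2 (W != X) on D(W)={4,5,7} D(X)={3,4,5,6,7}: no change
Constraint 3 (W < Y) on D(W)={4,5,7} D(Y)={3,4,6}: W {4,5,7}->{4,5}; Y {3,4,6}->{6}
So after all 3 constraints: D(W) = {4,5}

Answer: {4,5}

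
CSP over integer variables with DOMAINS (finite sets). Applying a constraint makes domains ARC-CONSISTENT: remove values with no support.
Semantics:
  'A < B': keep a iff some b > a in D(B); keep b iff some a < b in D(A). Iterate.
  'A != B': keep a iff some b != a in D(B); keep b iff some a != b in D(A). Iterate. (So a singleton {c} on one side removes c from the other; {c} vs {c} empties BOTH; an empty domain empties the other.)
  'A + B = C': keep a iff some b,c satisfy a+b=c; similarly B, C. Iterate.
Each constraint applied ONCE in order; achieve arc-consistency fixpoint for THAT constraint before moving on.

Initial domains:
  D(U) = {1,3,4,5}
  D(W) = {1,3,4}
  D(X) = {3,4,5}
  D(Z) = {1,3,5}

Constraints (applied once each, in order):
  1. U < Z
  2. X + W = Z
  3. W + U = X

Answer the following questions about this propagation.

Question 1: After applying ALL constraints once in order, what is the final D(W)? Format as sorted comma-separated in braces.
Answer: {1}

Derivation:
Constraint 1 (U < Z) on D(U)={1,3,4,5} D(Z)={1,3,5}: U {1,3,4,5}->{1,3,4}; Z {1,3,5}->{3,5}
Constraint 2 (X + W = Z) on D(X)={3,4,5} D(W)={1,3,4} D(Z)={3,5}: X {3,4,5}->{4}; W {1,3,4}->{1}; Z {3,5}->{5}
Constraint 3 (W + U = X) on D(W)={1} D(U)={1,3,4} D(X)={4}: U {1,3,4}->{3}
So after all 3 constraints: D(W) = {1}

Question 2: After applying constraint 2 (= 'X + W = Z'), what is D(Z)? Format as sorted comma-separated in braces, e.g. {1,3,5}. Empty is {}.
Constraint 1 (U < Z) on D(U)={1,3,4,5} D(Z)={1,3,5}: U {1,3,4,5}->{1,3,4}; Z {1,3,5}->{3,5}
Constraint 2 (X + W = Z) on D(X)={3,4,5} D(W)={1,3,4} D(Z)={3,5}: X {3,4,5}->{4}; W {1,3,4}->{1}; Z {3,5}->{5}
So after constraint 2: D(Z) = {5}

Answer: {5}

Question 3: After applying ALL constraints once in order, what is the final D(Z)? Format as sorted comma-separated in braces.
Answer: {5}

Derivation:
Constraint 1 (U < Z) on D(U)={1,3,4,5} D(Z)={1,3,5}: U {1,3,4,5}->{1,3,4}; Z {1,3,5}->{3,5}
Constraint 2 (X + W = Z) on D(X)={3,4,5} D(W)={1,3,4} D(Z)={3,5}: X {3,4,5}->{4}; W {1,3,4}->{1}; Z {3,5}->{5}
Constraint 3 (W + U = X) on D(W)={1} D(U)={1,3,4} D(X)={4}: U {1,3,4}->{3}
So after all 3 constraints: D(Z) = {5}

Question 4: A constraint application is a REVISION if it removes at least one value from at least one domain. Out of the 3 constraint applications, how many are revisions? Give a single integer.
Answer: 3

Derivation:
Constraint 1 (U < Z) on D(U)={1,3,4,5} D(Z)={1,3,5}: U {1,3,4,5}->{1,3,4}; Z {1,3,5}->{3,5} => REVISION
Constraint 2 (X + W = Z) on D(X)={3,4,5} D(W)={1,3,4} D(Z)={3,5}: X {3,4,5}->{4}; W {1,3,4}->{1}; Z {3,5}->{5} => REVISION
Constraint 3 (W + U = X) on D(W)={1} D(U)={1,3,4} D(X)={4}: U {1,3,4}->{3} => REVISION
Total revisions = 3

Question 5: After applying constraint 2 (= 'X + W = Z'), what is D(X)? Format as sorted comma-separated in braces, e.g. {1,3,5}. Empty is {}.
Answer: {4}

Derivation:
Constraint 1 (U < Z) on D(U)={1,3,4,5} D(Z)={1,3,5}: U {1,3,4,5}->{1,3,4}; Z {1,3,5}->{3,5}
Constraint 2 (X + W = Z) on D(X)={3,4,5} D(W)={1,3,4} D(Z)={3,5}: X {3,4,5}->{4}; W {1,3,4}->{1}; Z {3,5}->{5}
So after constraint 2: D(X) = {4}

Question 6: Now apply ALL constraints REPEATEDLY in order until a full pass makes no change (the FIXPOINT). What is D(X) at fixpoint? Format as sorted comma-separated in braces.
pass 0 (initial): D(X)={3,4,5}
pass 1: U {1,3,4,5}->{3}; W {1,3,4}->{1}; X {3,4,5}->{4}; Z {1,3,5}->{5}
pass 2: no change
Fixpoint after 2 passes: D(X) = {4}

Answer: {4}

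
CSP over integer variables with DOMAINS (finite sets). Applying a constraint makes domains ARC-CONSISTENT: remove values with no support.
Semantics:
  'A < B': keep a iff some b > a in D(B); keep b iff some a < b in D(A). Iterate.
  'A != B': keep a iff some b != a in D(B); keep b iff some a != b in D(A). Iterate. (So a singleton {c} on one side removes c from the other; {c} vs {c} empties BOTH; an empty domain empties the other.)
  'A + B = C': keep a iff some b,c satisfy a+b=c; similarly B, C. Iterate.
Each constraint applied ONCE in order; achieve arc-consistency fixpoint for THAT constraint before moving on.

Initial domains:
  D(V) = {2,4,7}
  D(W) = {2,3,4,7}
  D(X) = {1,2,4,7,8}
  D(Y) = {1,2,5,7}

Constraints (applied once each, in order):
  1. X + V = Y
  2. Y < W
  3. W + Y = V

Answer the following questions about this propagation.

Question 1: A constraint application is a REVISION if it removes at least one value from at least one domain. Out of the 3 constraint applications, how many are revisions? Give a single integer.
Constraint 1 (X + V = Y) on D(X)={1,2,4,7,8} D(V)={2,4,7} D(Y)={1,2,5,7}: X {1,2,4,7,8}->{1}; V {2,4,7}->{4}; Y {1,2,5,7}->{5} => REVISION
Constraint 2 (Y < W) on D(Y)={5} D(W)={2,3,4,7}: W {2,3,4,7}->{7} => REVISION
Constraint 3 (W + Y = V) on D(W)={7} D(Y)={5} D(V)={4}: W {7}->{}; Y {5}->{}; V {4}->{} => REVISION
Total revisions = 3

Answer: 3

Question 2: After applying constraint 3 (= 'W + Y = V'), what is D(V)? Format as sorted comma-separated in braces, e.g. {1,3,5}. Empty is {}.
Answer: {}

Derivation:
Constraint 1 (X + V = Y) on D(X)={1,2,4,7,8} D(V)={2,4,7} D(Y)={1,2,5,7}: X {1,2,4,7,8}->{1}; V {2,4,7}->{4}; Y {1,2,5,7}->{5}
Constraint 2 (Y < W) on D(Y)={5} D(W)={2,3,4,7}: W {2,3,4,7}->{7}
Constraint 3 (W + Y = V) on D(W)={7} D(Y)={5} D(V)={4}: W {7}->{}; Y {5}->{}; V {4}->{}
So after constraint 3: D(V) = {}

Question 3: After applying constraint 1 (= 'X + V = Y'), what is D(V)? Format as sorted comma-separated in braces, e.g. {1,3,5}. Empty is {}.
Constraint 1 (X + V = Y) on D(X)={1,2,4,7,8} D(V)={2,4,7} D(Y)={1,2,5,7}: X {1,2,4,7,8}->{1}; V {2,4,7}->{4}; Y {1,2,5,7}->{5}
So after constraint 1: D(V) = {4}

Answer: {4}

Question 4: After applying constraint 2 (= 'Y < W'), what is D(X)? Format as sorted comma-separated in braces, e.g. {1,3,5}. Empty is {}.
Constraint 1 (X + V = Y) on D(X)={1,2,4,7,8} D(V)={2,4,7} D(Y)={1,2,5,7}: X {1,2,4,7,8}->{1}; V {2,4,7}->{4}; Y {1,2,5,7}->{5}
Constraint 2 (Y < W) on D(Y)={5} D(W)={2,3,4,7}: W {2,3,4,7}->{7}
So after constraint 2: D(X) = {1}

Answer: {1}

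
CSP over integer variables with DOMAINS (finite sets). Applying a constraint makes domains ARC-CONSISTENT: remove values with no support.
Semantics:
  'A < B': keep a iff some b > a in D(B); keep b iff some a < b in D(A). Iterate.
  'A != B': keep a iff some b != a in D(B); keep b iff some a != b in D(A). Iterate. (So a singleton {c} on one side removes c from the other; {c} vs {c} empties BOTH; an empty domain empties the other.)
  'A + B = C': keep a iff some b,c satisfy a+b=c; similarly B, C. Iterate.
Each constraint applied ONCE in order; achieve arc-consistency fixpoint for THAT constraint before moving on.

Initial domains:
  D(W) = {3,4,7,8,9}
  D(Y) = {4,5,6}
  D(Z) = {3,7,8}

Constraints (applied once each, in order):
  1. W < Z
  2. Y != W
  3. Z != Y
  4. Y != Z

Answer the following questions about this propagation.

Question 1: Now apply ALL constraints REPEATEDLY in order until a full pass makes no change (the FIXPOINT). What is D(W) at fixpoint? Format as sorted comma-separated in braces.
pass 0 (initial): D(W)={3,4,7,8,9}
pass 1: W {3,4,7,8,9}->{3,4,7}; Z {3,7,8}->{7,8}
pass 2: no change
Fixpoint after 2 passes: D(W) = {3,4,7}

Answer: {3,4,7}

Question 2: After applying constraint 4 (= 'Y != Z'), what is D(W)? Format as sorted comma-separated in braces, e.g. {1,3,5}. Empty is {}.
Constraint 1 (W < Z) on D(W)={3,4,7,8,9} D(Z)={3,7,8}: W {3,4,7,8,9}->{3,4,7}; Z {3,7,8}->{7,8}
Constraint 2 (Y != W) on D(Y)={4,5,6} D(W)={3,4,7}: no change
Constraint 3 (Z != Y) on D(Z)={7,8} D(Y)={4,5,6}: no change
Constraint 4 (Y != Z) on D(Y)={4,5,6} D(Z)={7,8}: no change
So after constraint 4: D(W) = {3,4,7}

Answer: {3,4,7}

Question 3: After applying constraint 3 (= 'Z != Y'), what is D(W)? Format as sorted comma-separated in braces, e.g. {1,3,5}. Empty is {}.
Constraint 1 (W < Z) on D(W)={3,4,7,8,9} D(Z)={3,7,8}: W {3,4,7,8,9}->{3,4,7}; Z {3,7,8}->{7,8}
Constraint 2 (Y != W) on D(Y)={4,5,6} D(W)={3,4,7}: no change
Constraint 3 (Z != Y) on D(Z)={7,8} D(Y)={4,5,6}: no change
So after constraint 3: D(W) = {3,4,7}

Answer: {3,4,7}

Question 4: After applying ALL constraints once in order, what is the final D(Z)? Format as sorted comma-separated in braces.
Constraint 1 (W < Z) on D(W)={3,4,7,8,9} D(Z)={3,7,8}: W {3,4,7,8,9}->{3,4,7}; Z {3,7,8}->{7,8}
Constraint 2 (Y != W) on D(Y)={4,5,6} D(W)={3,4,7}: no change
Constraint 3 (Z != Y) on D(Z)={7,8} D(Y)={4,5,6}: no change
Constraint 4 (Y != Z) on D(Y)={4,5,6} D(Z)={7,8}: no change
So after all 4 constraints: D(Z) = {7,8}

Answer: {7,8}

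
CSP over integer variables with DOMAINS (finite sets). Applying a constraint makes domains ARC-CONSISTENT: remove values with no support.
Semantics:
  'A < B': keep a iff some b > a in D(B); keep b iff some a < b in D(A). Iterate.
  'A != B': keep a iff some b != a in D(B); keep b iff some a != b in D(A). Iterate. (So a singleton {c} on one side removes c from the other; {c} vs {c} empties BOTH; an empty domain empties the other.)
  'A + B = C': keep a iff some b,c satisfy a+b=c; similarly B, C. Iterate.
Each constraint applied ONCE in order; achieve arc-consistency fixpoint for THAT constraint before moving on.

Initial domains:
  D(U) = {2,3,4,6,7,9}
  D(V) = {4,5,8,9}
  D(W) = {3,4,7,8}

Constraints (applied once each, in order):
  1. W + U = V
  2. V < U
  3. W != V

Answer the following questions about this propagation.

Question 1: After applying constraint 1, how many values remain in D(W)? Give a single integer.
Answer: 3

Derivation:
Constraint 1 (W + U = V) on D(W)={3,4,7,8} D(U)={2,3,4,6,7,9} D(V)={4,5,8,9}: W {3,4,7,8}->{3,4,7}; U {2,3,4,6,7,9}->{2,4,6}; V {4,5,8,9}->{5,8,9}
So after constraint 1: D(W)={3,4,7}, size = 3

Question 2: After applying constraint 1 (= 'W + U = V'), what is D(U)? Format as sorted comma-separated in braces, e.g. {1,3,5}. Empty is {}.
Constraint 1 (W + U = V) on D(W)={3,4,7,8} D(U)={2,3,4,6,7,9} D(V)={4,5,8,9}: W {3,4,7,8}->{3,4,7}; U {2,3,4,6,7,9}->{2,4,6}; V {4,5,8,9}->{5,8,9}
So after constraint 1: D(U) = {2,4,6}

Answer: {2,4,6}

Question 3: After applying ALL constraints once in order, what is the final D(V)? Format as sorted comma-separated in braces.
Answer: {5}

Derivation:
Constraint 1 (W + U = V) on D(W)={3,4,7,8} D(U)={2,3,4,6,7,9} D(V)={4,5,8,9}: W {3,4,7,8}->{3,4,7}; U {2,3,4,6,7,9}->{2,4,6}; V {4,5,8,9}->{5,8,9}
Constraint 2 (V < U) on D(V)={5,8,9} D(U)={2,4,6}: V {5,8,9}->{5}; U {2,4,6}->{6}
Constraint 3 (W != V) on D(W)={3,4,7} D(V)={5}: no change
So after all 3 constraints: D(V) = {5}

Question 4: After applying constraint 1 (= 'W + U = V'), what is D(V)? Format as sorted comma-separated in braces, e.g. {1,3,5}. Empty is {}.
Answer: {5,8,9}

Derivation:
Constraint 1 (W + U = V) on D(W)={3,4,7,8} D(U)={2,3,4,6,7,9} D(V)={4,5,8,9}: W {3,4,7,8}->{3,4,7}; U {2,3,4,6,7,9}->{2,4,6}; V {4,5,8,9}->{5,8,9}
So after constraint 1: D(V) = {5,8,9}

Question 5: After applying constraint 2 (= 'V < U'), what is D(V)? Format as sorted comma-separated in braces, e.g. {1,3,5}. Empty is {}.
Answer: {5}

Derivation:
Constraint 1 (W + U = V) on D(W)={3,4,7,8} D(U)={2,3,4,6,7,9} D(V)={4,5,8,9}: W {3,4,7,8}->{3,4,7}; U {2,3,4,6,7,9}->{2,4,6}; V {4,5,8,9}->{5,8,9}
Constraint 2 (V < U) on D(V)={5,8,9} D(U)={2,4,6}: V {5,8,9}->{5}; U {2,4,6}->{6}
So after constraint 2: D(V) = {5}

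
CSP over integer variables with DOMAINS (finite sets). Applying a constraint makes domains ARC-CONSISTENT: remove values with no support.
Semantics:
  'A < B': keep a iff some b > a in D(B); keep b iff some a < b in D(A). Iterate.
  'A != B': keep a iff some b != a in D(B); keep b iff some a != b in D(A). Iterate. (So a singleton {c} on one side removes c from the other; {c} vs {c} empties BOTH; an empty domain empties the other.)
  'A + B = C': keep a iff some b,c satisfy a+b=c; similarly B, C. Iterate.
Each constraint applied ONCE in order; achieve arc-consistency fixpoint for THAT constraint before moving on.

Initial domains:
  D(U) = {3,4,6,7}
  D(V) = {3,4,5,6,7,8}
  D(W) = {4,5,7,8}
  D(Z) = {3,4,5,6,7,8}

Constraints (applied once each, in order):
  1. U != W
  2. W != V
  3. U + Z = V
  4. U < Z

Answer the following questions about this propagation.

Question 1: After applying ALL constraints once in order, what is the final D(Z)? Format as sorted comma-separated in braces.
Constraint 1 (U != W) on D(U)={3,4,6,7} D(W)={4,5,7,8}: no change
Constraint 2 (W != V) on D(W)={4,5,7,8} D(V)={3,4,5,6,7,8}: no change
Constraint 3 (U + Z = V) on D(U)={3,4,6,7} D(Z)={3,4,5,6,7,8} D(V)={3,4,5,6,7,8}: U {3,4,6,7}->{3,4}; Z {3,4,5,6,7,8}->{3,4,5}; V {3,4,5,6,7,8}->{6,7,8}
Constraint 4 (U < Z) on D(U)={3,4} D(Z)={3,4,5}: Z {3,4,5}->{4,5}
So after all 4 constraints: D(Z) = {4,5}

Answer: {4,5}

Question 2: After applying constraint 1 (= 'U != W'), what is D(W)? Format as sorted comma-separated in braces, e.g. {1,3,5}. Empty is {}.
Constraint 1 (U != W) on D(U)={3,4,6,7} D(W)={4,5,7,8}: no change
So after constraint 1: D(W) = {4,5,7,8}

Answer: {4,5,7,8}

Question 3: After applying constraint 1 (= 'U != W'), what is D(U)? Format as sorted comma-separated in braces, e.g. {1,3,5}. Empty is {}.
Constraint 1 (U != W) on D(U)={3,4,6,7} D(W)={4,5,7,8}: no change
So after constraint 1: D(U) = {3,4,6,7}

Answer: {3,4,6,7}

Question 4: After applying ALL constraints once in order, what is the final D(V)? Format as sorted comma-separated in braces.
Answer: {6,7,8}

Derivation:
Constraint 1 (U != W) on D(U)={3,4,6,7} D(W)={4,5,7,8}: no change
Constraint 2 (W != V) on D(W)={4,5,7,8} D(V)={3,4,5,6,7,8}: no change
Constraint 3 (U + Z = V) on D(U)={3,4,6,7} D(Z)={3,4,5,6,7,8} D(V)={3,4,5,6,7,8}: U {3,4,6,7}->{3,4}; Z {3,4,5,6,7,8}->{3,4,5}; V {3,4,5,6,7,8}->{6,7,8}
Constraint 4 (U < Z) on D(U)={3,4} D(Z)={3,4,5}: Z {3,4,5}->{4,5}
So after all 4 constraints: D(V) = {6,7,8}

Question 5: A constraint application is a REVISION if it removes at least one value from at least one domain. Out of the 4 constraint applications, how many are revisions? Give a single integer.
Answer: 2

Derivation:
Constraint 1 (U != W) on D(U)={3,4,6,7} D(W)={4,5,7,8}: no change => not a revision
Constraint 2 (W != V) on D(W)={4,5,7,8} D(V)={3,4,5,6,7,8}: no change => not a revision
Constraint 3 (U + Z = V) on D(U)={3,4,6,7} D(Z)={3,4,5,6,7,8} D(V)={3,4,5,6,7,8}: U {3,4,6,7}->{3,4}; Z {3,4,5,6,7,8}->{3,4,5}; V {3,4,5,6,7,8}->{6,7,8} => REVISION
Constraint 4 (U < Z) on D(U)={3,4} D(Z)={3,4,5}: Z {3,4,5}->{4,5} => REVISION
Total revisions = 2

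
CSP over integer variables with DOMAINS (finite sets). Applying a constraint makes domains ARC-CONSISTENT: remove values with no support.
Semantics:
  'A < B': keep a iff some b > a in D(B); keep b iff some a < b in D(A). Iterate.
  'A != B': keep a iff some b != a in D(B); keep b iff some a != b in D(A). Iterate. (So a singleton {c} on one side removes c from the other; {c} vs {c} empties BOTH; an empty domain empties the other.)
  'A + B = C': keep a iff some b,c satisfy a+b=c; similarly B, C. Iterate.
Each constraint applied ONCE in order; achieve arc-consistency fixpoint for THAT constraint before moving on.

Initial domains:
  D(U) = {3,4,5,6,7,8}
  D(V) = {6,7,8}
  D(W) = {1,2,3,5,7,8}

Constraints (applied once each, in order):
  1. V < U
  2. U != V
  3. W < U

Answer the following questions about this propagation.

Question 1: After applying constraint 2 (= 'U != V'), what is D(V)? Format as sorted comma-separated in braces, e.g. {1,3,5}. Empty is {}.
Answer: {6,7}

Derivation:
Constraint 1 (V < U) on D(V)={6,7,8} D(U)={3,4,5,6,7,8}: V {6,7,8}->{6,7}; U {3,4,5,6,7,8}->{7,8}
Constraint 2 (U != V) on D(U)={7,8} D(V)={6,7}: no change
So after constraint 2: D(V) = {6,7}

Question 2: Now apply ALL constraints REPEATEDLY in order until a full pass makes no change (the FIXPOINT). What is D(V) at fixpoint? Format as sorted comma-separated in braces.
pass 0 (initial): D(V)={6,7,8}
pass 1: U {3,4,5,6,7,8}->{7,8}; V {6,7,8}->{6,7}; W {1,2,3,5,7,8}->{1,2,3,5,7}
pass 2: no change
Fixpoint after 2 passes: D(V) = {6,7}

Answer: {6,7}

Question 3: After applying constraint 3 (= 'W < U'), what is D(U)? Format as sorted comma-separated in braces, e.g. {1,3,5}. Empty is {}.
Constraint 1 (V < U) on D(V)={6,7,8} D(U)={3,4,5,6,7,8}: V {6,7,8}->{6,7}; U {3,4,5,6,7,8}->{7,8}
Constraint 2 (U != V) on D(U)={7,8} D(V)={6,7}: no change
Constraint 3 (W < U) on D(W)={1,2,3,5,7,8} D(U)={7,8}: W {1,2,3,5,7,8}->{1,2,3,5,7}
So after constraint 3: D(U) = {7,8}

Answer: {7,8}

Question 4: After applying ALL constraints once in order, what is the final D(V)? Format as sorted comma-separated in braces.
Constraint 1 (V < U) on D(V)={6,7,8} D(U)={3,4,5,6,7,8}: V {6,7,8}->{6,7}; U {3,4,5,6,7,8}->{7,8}
Constraint 2 (U != V) on D(U)={7,8} D(V)={6,7}: no change
Constraint 3 (W < U) on D(W)={1,2,3,5,7,8} D(U)={7,8}: W {1,2,3,5,7,8}->{1,2,3,5,7}
So after all 3 constraints: D(V) = {6,7}

Answer: {6,7}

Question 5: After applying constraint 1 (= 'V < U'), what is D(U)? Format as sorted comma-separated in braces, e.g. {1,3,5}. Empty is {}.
Answer: {7,8}

Derivation:
Constraint 1 (V < U) on D(V)={6,7,8} D(U)={3,4,5,6,7,8}: V {6,7,8}->{6,7}; U {3,4,5,6,7,8}->{7,8}
So after constraint 1: D(U) = {7,8}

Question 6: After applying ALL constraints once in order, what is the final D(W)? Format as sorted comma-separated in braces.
Constraint 1 (V < U) on D(V)={6,7,8} D(U)={3,4,5,6,7,8}: V {6,7,8}->{6,7}; U {3,4,5,6,7,8}->{7,8}
Constraint 2 (U != V) on D(U)={7,8} D(V)={6,7}: no change
Constraint 3 (W < U) on D(W)={1,2,3,5,7,8} D(U)={7,8}: W {1,2,3,5,7,8}->{1,2,3,5,7}
So after all 3 constraints: D(W) = {1,2,3,5,7}

Answer: {1,2,3,5,7}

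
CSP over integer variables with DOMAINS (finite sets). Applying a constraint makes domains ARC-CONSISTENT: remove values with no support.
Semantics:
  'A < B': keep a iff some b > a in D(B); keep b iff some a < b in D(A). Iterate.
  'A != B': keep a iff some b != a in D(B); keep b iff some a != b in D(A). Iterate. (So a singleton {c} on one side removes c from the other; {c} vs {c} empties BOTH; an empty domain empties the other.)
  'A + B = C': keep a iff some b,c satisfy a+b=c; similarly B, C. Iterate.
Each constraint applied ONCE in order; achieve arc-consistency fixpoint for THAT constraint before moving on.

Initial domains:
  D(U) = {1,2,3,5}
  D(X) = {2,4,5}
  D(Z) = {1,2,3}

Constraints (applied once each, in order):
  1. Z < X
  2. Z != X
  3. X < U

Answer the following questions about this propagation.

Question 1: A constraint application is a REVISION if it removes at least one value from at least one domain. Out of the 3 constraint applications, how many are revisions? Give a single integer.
Constraint 1 (Z < X) on D(Z)={1,2,3} D(X)={2,4,5}: no change => not a revision
Constraint 2 (Z != X) on D(Z)={1,2,3} D(X)={2,4,5}: no change => not a revision
Constraint 3 (X < U) on D(X)={2,4,5} D(U)={1,2,3,5}: X {2,4,5}->{2,4}; U {1,2,3,5}->{3,5} => REVISION
Total revisions = 1

Answer: 1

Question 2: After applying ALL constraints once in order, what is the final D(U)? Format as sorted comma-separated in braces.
Answer: {3,5}

Derivation:
Constraint 1 (Z < X) on D(Z)={1,2,3} D(X)={2,4,5}: no change
Constraint 2 (Z != X) on D(Z)={1,2,3} D(X)={2,4,5}: no change
Constraint 3 (X < U) on D(X)={2,4,5} D(U)={1,2,3,5}: X {2,4,5}->{2,4}; U {1,2,3,5}->{3,5}
So after all 3 constraints: D(U) = {3,5}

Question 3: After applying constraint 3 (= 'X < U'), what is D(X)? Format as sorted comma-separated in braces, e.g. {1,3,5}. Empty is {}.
Constraint 1 (Z < X) on D(Z)={1,2,3} D(X)={2,4,5}: no change
Constraint 2 (Z != X) on D(Z)={1,2,3} D(X)={2,4,5}: no change
Constraint 3 (X < U) on D(X)={2,4,5} D(U)={1,2,3,5}: X {2,4,5}->{2,4}; U {1,2,3,5}->{3,5}
So after constraint 3: D(X) = {2,4}

Answer: {2,4}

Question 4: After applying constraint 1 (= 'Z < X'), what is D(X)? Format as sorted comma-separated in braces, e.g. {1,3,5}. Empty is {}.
Answer: {2,4,5}

Derivation:
Constraint 1 (Z < X) on D(Z)={1,2,3} D(X)={2,4,5}: no change
So after constraint 1: D(X) = {2,4,5}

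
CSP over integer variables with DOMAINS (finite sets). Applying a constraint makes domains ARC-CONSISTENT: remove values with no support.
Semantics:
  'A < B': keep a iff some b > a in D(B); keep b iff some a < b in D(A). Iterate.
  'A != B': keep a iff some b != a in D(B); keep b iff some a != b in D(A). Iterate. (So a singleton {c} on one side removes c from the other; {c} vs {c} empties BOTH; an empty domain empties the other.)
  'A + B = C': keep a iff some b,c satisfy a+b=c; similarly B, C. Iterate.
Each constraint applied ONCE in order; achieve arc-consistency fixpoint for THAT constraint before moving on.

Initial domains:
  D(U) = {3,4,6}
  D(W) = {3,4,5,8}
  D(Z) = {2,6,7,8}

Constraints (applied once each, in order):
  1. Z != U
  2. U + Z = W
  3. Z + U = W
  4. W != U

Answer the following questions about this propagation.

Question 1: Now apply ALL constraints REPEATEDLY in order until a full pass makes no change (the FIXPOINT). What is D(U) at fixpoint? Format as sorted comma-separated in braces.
Answer: {3,6}

Derivation:
pass 0 (initial): D(U)={3,4,6}
pass 1: U {3,4,6}->{3,6}; W {3,4,5,8}->{5,8}; Z {2,6,7,8}->{2}
pass 2: no change
Fixpoint after 2 passes: D(U) = {3,6}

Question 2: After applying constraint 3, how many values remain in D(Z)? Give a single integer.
Constraint 1 (Z != U) on D(Z)={2,6,7,8} D(U)={3,4,6}: no change
Constraint 2 (U + Z = W) on D(U)={3,4,6} D(Z)={2,6,7,8} D(W)={3,4,5,8}: U {3,4,6}->{3,6}; Z {2,6,7,8}->{2}; W {3,4,5,8}->{5,8}
Constraint 3 (Z + U = W) on D(Z)={2} D(U)={3,6} D(W)={5,8}: no change
So after constraint 3: D(Z)={2}, size = 1

Answer: 1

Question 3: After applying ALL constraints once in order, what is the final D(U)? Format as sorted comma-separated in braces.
Constraint 1 (Z != U) on D(Z)={2,6,7,8} D(U)={3,4,6}: no change
Constraint 2 (U + Z = W) on D(U)={3,4,6} D(Z)={2,6,7,8} D(W)={3,4,5,8}: U {3,4,6}->{3,6}; Z {2,6,7,8}->{2}; W {3,4,5,8}->{5,8}
Constraint 3 (Z + U = W) on D(Z)={2} D(U)={3,6} D(W)={5,8}: no change
Constraint 4 (W != U) on D(W)={5,8} D(U)={3,6}: no change
So after all 4 constraints: D(U) = {3,6}

Answer: {3,6}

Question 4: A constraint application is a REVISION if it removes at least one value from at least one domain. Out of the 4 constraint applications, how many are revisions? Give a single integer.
Answer: 1

Derivation:
Constraint 1 (Z != U) on D(Z)={2,6,7,8} D(U)={3,4,6}: no change => not a revision
Constraint 2 (U + Z = W) on D(U)={3,4,6} D(Z)={2,6,7,8} D(W)={3,4,5,8}: U {3,4,6}->{3,6}; Z {2,6,7,8}->{2}; W {3,4,5,8}->{5,8} => REVISION
Constraint 3 (Z + U = W) on D(Z)={2} D(U)={3,6} D(W)={5,8}: no change => not a revision
Constraint 4 (W != U) on D(W)={5,8} D(U)={3,6}: no change => not a revision
Total revisions = 1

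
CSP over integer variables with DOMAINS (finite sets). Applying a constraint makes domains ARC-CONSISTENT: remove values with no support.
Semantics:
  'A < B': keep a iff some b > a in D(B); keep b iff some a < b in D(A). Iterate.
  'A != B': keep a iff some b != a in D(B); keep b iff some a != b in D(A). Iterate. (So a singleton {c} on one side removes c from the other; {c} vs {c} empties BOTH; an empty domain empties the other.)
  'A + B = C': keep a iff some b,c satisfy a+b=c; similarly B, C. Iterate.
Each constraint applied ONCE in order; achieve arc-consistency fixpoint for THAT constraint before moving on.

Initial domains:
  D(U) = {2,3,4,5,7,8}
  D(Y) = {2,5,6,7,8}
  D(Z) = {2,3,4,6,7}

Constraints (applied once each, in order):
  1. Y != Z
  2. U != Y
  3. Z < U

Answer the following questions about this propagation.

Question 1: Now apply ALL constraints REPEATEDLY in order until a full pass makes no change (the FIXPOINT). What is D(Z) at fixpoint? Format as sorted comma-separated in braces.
pass 0 (initial): D(Z)={2,3,4,6,7}
pass 1: U {2,3,4,5,7,8}->{3,4,5,7,8}
pass 2: no change
Fixpoint after 2 passes: D(Z) = {2,3,4,6,7}

Answer: {2,3,4,6,7}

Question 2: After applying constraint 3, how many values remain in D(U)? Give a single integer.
Answer: 5

Derivation:
Constraint 1 (Y != Z) on D(Y)={2,5,6,7,8} D(Z)={2,3,4,6,7}: no change
Constraint 2 (U != Y) on D(U)={2,3,4,5,7,8} D(Y)={2,5,6,7,8}: no change
Constraint 3 (Z < U) on D(Z)={2,3,4,6,7} D(U)={2,3,4,5,7,8}: U {2,3,4,5,7,8}->{3,4,5,7,8}
So after constraint 3: D(U)={3,4,5,7,8}, size = 5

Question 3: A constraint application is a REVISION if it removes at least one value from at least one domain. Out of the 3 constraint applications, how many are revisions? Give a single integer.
Constraint 1 (Y != Z) on D(Y)={2,5,6,7,8} D(Z)={2,3,4,6,7}: no change => not a revision
Constraint 2 (U != Y) on D(U)={2,3,4,5,7,8} D(Y)={2,5,6,7,8}: no change => not a revision
Constraint 3 (Z < U) on D(Z)={2,3,4,6,7} D(U)={2,3,4,5,7,8}: U {2,3,4,5,7,8}->{3,4,5,7,8} => REVISION
Total revisions = 1

Answer: 1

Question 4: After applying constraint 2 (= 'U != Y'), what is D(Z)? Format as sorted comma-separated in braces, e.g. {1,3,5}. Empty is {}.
Constraint 1 (Y != Z) on D(Y)={2,5,6,7,8} D(Z)={2,3,4,6,7}: no change
Constraint 2 (U != Y) on D(U)={2,3,4,5,7,8} D(Y)={2,5,6,7,8}: no change
So after constraint 2: D(Z) = {2,3,4,6,7}

Answer: {2,3,4,6,7}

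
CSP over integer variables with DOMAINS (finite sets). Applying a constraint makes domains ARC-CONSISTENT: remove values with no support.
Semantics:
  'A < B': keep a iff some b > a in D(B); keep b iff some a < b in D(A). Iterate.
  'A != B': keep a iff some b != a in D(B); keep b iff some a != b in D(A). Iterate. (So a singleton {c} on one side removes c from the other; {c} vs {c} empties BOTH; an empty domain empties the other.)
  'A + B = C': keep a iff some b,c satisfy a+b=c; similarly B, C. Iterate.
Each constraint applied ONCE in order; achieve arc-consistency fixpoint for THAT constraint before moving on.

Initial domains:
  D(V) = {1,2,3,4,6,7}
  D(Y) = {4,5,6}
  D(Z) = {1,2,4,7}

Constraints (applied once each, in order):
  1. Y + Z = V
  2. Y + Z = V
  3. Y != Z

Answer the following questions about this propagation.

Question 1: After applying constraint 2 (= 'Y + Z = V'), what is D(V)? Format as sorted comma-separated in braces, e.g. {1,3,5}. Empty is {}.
Answer: {6,7}

Derivation:
Constraint 1 (Y + Z = V) on D(Y)={4,5,6} D(Z)={1,2,4,7} D(V)={1,2,3,4,6,7}: Z {1,2,4,7}->{1,2}; V {1,2,3,4,6,7}->{6,7}
Constraint 2 (Y + Z = V) on D(Y)={4,5,6} D(Z)={1,2} D(V)={6,7}: no change
So after constraint 2: D(V) = {6,7}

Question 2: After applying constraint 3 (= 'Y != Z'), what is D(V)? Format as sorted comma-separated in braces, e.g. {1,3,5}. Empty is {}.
Answer: {6,7}

Derivation:
Constraint 1 (Y + Z = V) on D(Y)={4,5,6} D(Z)={1,2,4,7} D(V)={1,2,3,4,6,7}: Z {1,2,4,7}->{1,2}; V {1,2,3,4,6,7}->{6,7}
Constraint 2 (Y + Z = V) on D(Y)={4,5,6} D(Z)={1,2} D(V)={6,7}: no change
Constraint 3 (Y != Z) on D(Y)={4,5,6} D(Z)={1,2}: no change
So after constraint 3: D(V) = {6,7}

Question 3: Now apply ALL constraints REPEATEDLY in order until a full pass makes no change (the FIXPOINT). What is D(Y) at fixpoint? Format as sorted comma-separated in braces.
Answer: {4,5,6}

Derivation:
pass 0 (initial): D(Y)={4,5,6}
pass 1: V {1,2,3,4,6,7}->{6,7}; Z {1,2,4,7}->{1,2}
pass 2: no change
Fixpoint after 2 passes: D(Y) = {4,5,6}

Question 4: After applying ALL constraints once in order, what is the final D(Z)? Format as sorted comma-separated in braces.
Constraint 1 (Y + Z = V) on D(Y)={4,5,6} D(Z)={1,2,4,7} D(V)={1,2,3,4,6,7}: Z {1,2,4,7}->{1,2}; V {1,2,3,4,6,7}->{6,7}
Constraint 2 (Y + Z = V) on D(Y)={4,5,6} D(Z)={1,2} D(V)={6,7}: no change
Constraint 3 (Y != Z) on D(Y)={4,5,6} D(Z)={1,2}: no change
So after all 3 constraints: D(Z) = {1,2}

Answer: {1,2}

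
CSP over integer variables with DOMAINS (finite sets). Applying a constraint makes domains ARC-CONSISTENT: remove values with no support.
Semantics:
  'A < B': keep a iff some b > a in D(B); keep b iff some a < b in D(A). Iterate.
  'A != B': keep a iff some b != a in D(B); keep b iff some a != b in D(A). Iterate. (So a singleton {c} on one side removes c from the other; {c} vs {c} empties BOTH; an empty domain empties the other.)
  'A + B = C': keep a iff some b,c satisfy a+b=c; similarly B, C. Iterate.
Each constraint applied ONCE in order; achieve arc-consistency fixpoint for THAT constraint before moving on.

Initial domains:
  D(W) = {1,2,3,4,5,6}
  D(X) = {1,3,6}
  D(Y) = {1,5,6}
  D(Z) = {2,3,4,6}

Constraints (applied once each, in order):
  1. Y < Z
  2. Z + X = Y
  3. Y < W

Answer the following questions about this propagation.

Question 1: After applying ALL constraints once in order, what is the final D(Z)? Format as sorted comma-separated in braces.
Answer: {2,4}

Derivation:
Constraint 1 (Y < Z) on D(Y)={1,5,6} D(Z)={2,3,4,6}: Y {1,5,6}->{1,5}
Constraint 2 (Z + X = Y) on D(Z)={2,3,4,6} D(X)={1,3,6} D(Y)={1,5}: Z {2,3,4,6}->{2,4}; X {1,3,6}->{1,3}; Y {1,5}->{5}
Constraint 3 (Y < W) on D(Y)={5} D(W)={1,2,3,4,5,6}: W {1,2,3,4,5,6}->{6}
So after all 3 constraints: D(Z) = {2,4}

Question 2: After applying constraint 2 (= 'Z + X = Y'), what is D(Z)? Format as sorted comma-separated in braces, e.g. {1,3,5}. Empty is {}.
Constraint 1 (Y < Z) on D(Y)={1,5,6} D(Z)={2,3,4,6}: Y {1,5,6}->{1,5}
Constraint 2 (Z + X = Y) on D(Z)={2,3,4,6} D(X)={1,3,6} D(Y)={1,5}: Z {2,3,4,6}->{2,4}; X {1,3,6}->{1,3}; Y {1,5}->{5}
So after constraint 2: D(Z) = {2,4}

Answer: {2,4}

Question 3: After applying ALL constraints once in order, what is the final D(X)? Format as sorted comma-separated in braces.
Answer: {1,3}

Derivation:
Constraint 1 (Y < Z) on D(Y)={1,5,6} D(Z)={2,3,4,6}: Y {1,5,6}->{1,5}
Constraint 2 (Z + X = Y) on D(Z)={2,3,4,6} D(X)={1,3,6} D(Y)={1,5}: Z {2,3,4,6}->{2,4}; X {1,3,6}->{1,3}; Y {1,5}->{5}
Constraint 3 (Y < W) on D(Y)={5} D(W)={1,2,3,4,5,6}: W {1,2,3,4,5,6}->{6}
So after all 3 constraints: D(X) = {1,3}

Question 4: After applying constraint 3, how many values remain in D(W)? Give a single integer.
Constraint 1 (Y < Z) on D(Y)={1,5,6} D(Z)={2,3,4,6}: Y {1,5,6}->{1,5}
Constraint 2 (Z + X = Y) on D(Z)={2,3,4,6} D(X)={1,3,6} D(Y)={1,5}: Z {2,3,4,6}->{2,4}; X {1,3,6}->{1,3}; Y {1,5}->{5}
Constraint 3 (Y < W) on D(Y)={5} D(W)={1,2,3,4,5,6}: W {1,2,3,4,5,6}->{6}
So after constraint 3: D(W)={6}, size = 1

Answer: 1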